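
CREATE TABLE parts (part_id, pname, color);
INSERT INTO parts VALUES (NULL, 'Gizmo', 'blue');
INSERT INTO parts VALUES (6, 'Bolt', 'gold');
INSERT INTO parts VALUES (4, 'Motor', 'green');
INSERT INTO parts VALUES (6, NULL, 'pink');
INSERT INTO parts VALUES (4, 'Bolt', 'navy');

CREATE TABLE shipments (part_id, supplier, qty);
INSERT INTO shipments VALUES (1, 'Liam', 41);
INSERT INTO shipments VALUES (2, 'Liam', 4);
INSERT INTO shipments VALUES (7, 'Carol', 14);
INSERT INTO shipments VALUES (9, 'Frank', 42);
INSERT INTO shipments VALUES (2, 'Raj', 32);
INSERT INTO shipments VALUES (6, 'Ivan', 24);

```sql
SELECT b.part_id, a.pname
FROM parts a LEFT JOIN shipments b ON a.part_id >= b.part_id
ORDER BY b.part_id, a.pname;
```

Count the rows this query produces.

LEFT JOIN keeps every row from `parts`; unmatched rows get NULL for `shipments`'s columns.
Matching on a.part_id >= b.part_id. A NULL in a compared column never satisfies the condition.
- part_id=NULL: no b row matches, row kept with b columns NULL.
- part_id=6: 4 matching b row(s), so 4 row(s) emitted.
- part_id=4: 3 matching b row(s), so 3 row(s) emitted.
- part_id=6: 4 matching b row(s), so 4 row(s) emitted.
- part_id=4: 3 matching b row(s), so 3 row(s) emitted.
Total: 14 matched + 1 padded = 15 rows.

15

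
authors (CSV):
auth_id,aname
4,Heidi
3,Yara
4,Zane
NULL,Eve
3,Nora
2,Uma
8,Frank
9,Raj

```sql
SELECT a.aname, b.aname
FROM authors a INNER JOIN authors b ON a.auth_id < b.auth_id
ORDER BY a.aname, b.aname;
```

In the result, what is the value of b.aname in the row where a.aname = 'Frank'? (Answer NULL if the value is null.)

INNER JOIN keeps only pairs where the ON condition holds.
Matching on a.auth_id < b.auth_id. A NULL in a compared column never satisfies the condition.
- a row (auth_id=4): matches 2 b row(s) → 2 output row(s).
- a row (auth_id=3): matches 4 b row(s) → 4 output row(s).
- a row (auth_id=4): matches 2 b row(s) → 2 output row(s).
- a row (auth_id=NULL): no match → dropped.
- a row (auth_id=3): matches 4 b row(s) → 4 output row(s).
- a row (auth_id=2): matches 6 b row(s) → 6 output row(s).
- a row (auth_id=8): matches 1 b row(s) → 1 output row(s).
- a row (auth_id=9): no match → dropped.

Raj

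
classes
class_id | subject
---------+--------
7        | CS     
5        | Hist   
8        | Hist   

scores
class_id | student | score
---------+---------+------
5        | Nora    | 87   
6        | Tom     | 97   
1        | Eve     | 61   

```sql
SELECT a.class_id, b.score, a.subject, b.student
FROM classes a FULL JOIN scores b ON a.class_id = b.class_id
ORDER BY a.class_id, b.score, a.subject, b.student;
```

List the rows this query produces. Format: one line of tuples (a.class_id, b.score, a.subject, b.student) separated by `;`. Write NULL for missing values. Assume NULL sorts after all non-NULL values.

(5, 87, Hist, Nora); (7, NULL, CS, NULL); (8, NULL, Hist, NULL); (NULL, 61, NULL, Eve); (NULL, 97, NULL, Tom)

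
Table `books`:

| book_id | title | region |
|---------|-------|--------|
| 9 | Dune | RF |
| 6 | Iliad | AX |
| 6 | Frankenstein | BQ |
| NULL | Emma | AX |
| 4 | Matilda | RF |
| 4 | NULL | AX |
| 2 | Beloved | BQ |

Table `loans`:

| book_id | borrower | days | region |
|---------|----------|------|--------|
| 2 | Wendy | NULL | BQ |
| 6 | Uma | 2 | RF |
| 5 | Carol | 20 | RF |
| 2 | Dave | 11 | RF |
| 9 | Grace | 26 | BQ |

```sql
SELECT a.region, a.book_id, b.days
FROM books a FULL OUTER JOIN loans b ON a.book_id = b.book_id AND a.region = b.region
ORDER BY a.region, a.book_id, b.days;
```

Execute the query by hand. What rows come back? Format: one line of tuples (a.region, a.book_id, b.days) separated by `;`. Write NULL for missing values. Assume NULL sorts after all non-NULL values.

FULL OUTER JOIN keeps every row from both sides; unmatched rows get NULL for the other side's columns.
Matching on a.book_id = b.book_id AND a.region = b.region. A NULL in a compared column never satisfies the condition.
Matched pairs: 1; unmatched a rows kept: 6; unmatched b rows kept: 4.

(AX, 4, NULL); (AX, 6, NULL); (AX, NULL, NULL); (BQ, 2, NULL); (BQ, 6, NULL); (RF, 4, NULL); (RF, 9, NULL); (NULL, NULL, 2); (NULL, NULL, 11); (NULL, NULL, 20); (NULL, NULL, 26)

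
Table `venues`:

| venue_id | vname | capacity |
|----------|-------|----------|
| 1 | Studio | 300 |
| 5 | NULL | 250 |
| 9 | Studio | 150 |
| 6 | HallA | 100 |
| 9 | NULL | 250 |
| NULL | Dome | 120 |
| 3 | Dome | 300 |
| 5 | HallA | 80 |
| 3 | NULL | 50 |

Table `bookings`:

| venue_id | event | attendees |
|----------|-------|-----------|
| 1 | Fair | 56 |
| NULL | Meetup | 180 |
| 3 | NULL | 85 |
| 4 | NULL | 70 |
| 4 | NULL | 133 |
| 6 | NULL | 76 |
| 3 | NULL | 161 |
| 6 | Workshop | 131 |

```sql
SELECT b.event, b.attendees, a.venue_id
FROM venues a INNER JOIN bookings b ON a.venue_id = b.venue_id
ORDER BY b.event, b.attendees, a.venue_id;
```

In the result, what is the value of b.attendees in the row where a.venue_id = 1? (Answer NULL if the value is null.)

56

INNER JOIN keeps only pairs where the ON condition holds.
Matching on a.venue_id = b.venue_id. A NULL in a compared column never satisfies the condition.
- a row (venue_id=1): matches 1 b row(s) → 1 output row(s).
- a row (venue_id=5): no match → dropped.
- a row (venue_id=9): no match → dropped.
- a row (venue_id=6): matches 2 b row(s) → 2 output row(s).
- a row (venue_id=9): no match → dropped.
- a row (venue_id=NULL): no match → dropped.
- a row (venue_id=3): matches 2 b row(s) → 2 output row(s).
- a row (venue_id=5): no match → dropped.
- a row (venue_id=3): matches 2 b row(s) → 2 output row(s).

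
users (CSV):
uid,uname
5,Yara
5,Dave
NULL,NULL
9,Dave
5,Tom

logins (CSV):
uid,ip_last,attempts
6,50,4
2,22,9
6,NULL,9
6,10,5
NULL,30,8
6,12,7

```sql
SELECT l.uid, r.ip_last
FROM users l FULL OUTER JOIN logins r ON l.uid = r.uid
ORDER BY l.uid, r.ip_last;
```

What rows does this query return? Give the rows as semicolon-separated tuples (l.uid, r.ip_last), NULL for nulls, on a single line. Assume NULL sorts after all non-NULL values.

FULL OUTER JOIN keeps every row from both sides; unmatched rows get NULL for the other side's columns.
Matching on l.uid = r.uid. A NULL in a compared column never satisfies the condition.
Matched pairs: 0; unmatched l rows kept: 5; unmatched r rows kept: 6.

(5, NULL); (5, NULL); (5, NULL); (9, NULL); (NULL, 10); (NULL, 12); (NULL, 22); (NULL, 30); (NULL, 50); (NULL, NULL); (NULL, NULL)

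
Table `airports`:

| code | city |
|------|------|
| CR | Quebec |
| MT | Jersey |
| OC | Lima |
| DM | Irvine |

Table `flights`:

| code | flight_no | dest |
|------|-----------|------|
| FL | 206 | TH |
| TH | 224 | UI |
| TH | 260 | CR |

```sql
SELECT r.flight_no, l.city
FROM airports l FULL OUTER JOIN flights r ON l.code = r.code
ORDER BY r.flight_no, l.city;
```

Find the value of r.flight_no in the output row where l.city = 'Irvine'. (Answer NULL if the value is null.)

NULL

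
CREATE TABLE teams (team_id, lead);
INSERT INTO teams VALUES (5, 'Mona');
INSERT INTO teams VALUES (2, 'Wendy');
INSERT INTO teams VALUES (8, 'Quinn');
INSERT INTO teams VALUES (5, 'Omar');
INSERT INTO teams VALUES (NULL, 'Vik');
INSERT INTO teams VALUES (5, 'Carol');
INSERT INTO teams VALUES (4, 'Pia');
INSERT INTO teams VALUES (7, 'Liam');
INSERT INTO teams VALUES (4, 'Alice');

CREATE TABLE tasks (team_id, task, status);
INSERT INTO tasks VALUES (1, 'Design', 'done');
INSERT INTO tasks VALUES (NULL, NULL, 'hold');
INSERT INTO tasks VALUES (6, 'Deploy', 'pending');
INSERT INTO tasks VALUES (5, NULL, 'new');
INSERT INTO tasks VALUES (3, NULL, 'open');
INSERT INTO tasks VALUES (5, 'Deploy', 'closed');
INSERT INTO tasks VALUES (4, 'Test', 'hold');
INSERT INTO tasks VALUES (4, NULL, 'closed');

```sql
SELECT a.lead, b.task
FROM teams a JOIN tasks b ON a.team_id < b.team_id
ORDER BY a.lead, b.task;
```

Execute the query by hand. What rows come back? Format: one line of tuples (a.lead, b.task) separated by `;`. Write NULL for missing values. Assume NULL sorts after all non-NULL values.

(Alice, Deploy); (Alice, Deploy); (Alice, NULL); (Carol, Deploy); (Mona, Deploy); (Omar, Deploy); (Pia, Deploy); (Pia, Deploy); (Pia, NULL); (Wendy, Deploy); (Wendy, Deploy); (Wendy, Test); (Wendy, NULL); (Wendy, NULL); (Wendy, NULL)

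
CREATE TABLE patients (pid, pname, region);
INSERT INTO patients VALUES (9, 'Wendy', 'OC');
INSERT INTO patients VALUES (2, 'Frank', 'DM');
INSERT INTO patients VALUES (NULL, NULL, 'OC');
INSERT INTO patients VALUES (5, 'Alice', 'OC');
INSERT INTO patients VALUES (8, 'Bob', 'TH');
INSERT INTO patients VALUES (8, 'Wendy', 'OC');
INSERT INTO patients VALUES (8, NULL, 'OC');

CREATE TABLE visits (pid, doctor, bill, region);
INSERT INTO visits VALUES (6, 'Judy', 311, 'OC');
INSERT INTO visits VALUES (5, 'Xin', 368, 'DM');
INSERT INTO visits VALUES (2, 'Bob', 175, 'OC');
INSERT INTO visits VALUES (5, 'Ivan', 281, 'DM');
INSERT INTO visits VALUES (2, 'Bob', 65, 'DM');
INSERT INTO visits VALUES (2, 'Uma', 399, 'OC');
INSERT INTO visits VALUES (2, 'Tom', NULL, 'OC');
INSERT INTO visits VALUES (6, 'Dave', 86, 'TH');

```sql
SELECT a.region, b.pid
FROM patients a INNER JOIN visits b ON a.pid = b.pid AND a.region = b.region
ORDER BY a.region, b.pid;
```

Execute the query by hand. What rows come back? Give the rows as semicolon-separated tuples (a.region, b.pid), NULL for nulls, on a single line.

(DM, 2)

INNER JOIN keeps only pairs where the ON condition holds.
Matching on a.pid = b.pid AND a.region = b.region. A NULL in a compared column never satisfies the condition.
- a (pid=9, region=OC) has no partner → excluded.
- a (pid=2, region=DM) pairs with 1 row(s) of b.
- a (pid=NULL, region=OC) has no partner → excluded.
- a (pid=5, region=OC) has no partner → excluded.
- a (pid=8, region=TH) has no partner → excluded.
- a (pid=8, region=OC) has no partner → excluded.
- a (pid=8, region=OC) has no partner → excluded.
After projecting and ordering:
a.region | b.pid
DM | 2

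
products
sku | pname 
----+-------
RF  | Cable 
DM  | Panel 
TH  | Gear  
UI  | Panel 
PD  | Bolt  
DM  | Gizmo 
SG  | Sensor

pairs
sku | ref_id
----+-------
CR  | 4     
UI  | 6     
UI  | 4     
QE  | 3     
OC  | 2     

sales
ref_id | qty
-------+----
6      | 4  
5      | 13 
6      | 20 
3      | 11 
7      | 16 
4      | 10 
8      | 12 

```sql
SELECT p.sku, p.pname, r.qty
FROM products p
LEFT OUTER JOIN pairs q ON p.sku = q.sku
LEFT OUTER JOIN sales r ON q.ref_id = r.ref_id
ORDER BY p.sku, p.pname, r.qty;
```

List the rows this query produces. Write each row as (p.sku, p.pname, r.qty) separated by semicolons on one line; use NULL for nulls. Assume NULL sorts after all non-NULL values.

(DM, Gizmo, NULL); (DM, Panel, NULL); (PD, Bolt, NULL); (RF, Cable, NULL); (SG, Sensor, NULL); (TH, Gear, NULL); (UI, Panel, 4); (UI, Panel, 10); (UI, Panel, 20)

Step 1 — p LEFT JOIN q on sku → 8 row(s).
Then LEFT JOIN `sales r` on ref_id: each of those 8 rows is kept; rows whose q.ref_id has no match in r get NULL for r's columns.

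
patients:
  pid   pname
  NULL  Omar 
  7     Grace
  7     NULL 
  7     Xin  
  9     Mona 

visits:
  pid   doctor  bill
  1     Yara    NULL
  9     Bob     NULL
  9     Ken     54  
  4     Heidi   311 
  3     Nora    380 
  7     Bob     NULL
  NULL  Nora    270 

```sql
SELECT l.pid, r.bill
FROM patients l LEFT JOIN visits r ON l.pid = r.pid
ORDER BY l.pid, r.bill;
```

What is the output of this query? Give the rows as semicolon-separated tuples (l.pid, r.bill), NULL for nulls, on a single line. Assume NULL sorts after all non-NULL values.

(7, NULL); (7, NULL); (7, NULL); (9, 54); (9, NULL); (NULL, NULL)

LEFT JOIN keeps every row from `patients`; unmatched rows get NULL for `visits`'s columns.
Matching on l.pid = r.pid. A NULL in a compared column never satisfies the condition.
- l[0] pid=NULL → no match; kept with NULLs on the r side.
- l[1] pid=7 → 1 match(es) in r → 1 row(s).
- l[2] pid=7 → 1 match(es) in r → 1 row(s).
- l[3] pid=7 → 1 match(es) in r → 1 row(s).
- l[4] pid=9 → 2 match(es) in r → 2 row(s).
After projecting and ordering:
l.pid | r.bill
7 | NULL
7 | NULL
7 | NULL
9 | 54
9 | NULL
NULL | NULL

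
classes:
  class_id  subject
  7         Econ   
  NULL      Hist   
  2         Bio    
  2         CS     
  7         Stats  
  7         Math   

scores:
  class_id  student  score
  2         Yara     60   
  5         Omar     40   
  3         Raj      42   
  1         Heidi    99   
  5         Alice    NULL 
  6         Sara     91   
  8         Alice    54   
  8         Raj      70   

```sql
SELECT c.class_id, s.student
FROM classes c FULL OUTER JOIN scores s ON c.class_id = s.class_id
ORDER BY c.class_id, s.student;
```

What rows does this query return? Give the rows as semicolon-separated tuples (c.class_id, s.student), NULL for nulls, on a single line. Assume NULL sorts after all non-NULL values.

(2, Yara); (2, Yara); (7, NULL); (7, NULL); (7, NULL); (NULL, Alice); (NULL, Alice); (NULL, Heidi); (NULL, Omar); (NULL, Raj); (NULL, Raj); (NULL, Sara); (NULL, NULL)

FULL OUTER JOIN keeps every row from both sides; unmatched rows get NULL for the other side's columns.
Matching on c.class_id = s.class_id. A NULL in a compared column never satisfies the condition.
Matched pairs: 2; unmatched c rows kept: 4; unmatched s rows kept: 7.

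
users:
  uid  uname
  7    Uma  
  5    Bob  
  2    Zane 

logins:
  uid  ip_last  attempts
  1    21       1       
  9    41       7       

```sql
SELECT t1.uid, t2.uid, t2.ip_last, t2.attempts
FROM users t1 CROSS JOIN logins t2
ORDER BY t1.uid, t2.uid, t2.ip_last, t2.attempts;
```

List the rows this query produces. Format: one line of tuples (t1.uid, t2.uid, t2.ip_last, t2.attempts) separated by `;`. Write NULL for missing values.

(2, 1, 21, 1); (2, 9, 41, 7); (5, 1, 21, 1); (5, 9, 41, 7); (7, 1, 21, 1); (7, 9, 41, 7)

CROSS JOIN pairs every row of `users` with every row of `logins`: 3 × 2 = 6 rows.
After projecting and ordering:
t1.uid | t2.uid | t2.ip_last | t2.attempts
2 | 1 | 21 | 1
2 | 9 | 41 | 7
5 | 1 | 21 | 1
5 | 9 | 41 | 7
7 | 1 | 21 | 1
7 | 9 | 41 | 7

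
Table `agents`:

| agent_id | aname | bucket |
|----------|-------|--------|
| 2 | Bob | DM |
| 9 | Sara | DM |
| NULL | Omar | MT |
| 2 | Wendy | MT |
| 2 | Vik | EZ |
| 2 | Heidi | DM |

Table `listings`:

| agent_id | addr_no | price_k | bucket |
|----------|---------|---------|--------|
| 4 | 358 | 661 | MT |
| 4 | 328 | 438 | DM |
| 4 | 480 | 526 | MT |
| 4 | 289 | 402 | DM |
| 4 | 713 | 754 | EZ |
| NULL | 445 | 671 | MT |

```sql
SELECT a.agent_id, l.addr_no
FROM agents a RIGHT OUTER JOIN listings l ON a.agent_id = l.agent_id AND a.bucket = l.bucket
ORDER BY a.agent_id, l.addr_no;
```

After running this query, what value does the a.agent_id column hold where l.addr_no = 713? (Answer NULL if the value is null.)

NULL

RIGHT JOIN keeps every row from `listings`; unmatched rows get NULL for `agents`'s columns.
Matching on a.agent_id = l.agent_id AND a.bucket = l.bucket. A NULL in a compared column never satisfies the condition.
Matched pairs: 0; unmatched l rows kept: 6.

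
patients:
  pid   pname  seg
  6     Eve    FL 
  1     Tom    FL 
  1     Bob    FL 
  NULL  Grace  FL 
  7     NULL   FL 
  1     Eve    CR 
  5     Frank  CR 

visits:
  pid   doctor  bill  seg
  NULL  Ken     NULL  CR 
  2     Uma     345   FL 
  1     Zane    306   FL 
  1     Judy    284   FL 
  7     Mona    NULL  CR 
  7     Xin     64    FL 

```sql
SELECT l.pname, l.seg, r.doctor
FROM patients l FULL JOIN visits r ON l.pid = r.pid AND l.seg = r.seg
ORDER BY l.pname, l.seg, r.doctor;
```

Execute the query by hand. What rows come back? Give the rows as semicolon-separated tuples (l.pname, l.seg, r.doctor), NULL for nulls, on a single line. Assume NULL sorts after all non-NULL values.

(Bob, FL, Judy); (Bob, FL, Zane); (Eve, CR, NULL); (Eve, FL, NULL); (Frank, CR, NULL); (Grace, FL, NULL); (Tom, FL, Judy); (Tom, FL, Zane); (NULL, FL, Xin); (NULL, NULL, Ken); (NULL, NULL, Mona); (NULL, NULL, Uma)

FULL OUTER JOIN keeps every row from both sides; unmatched rows get NULL for the other side's columns.
Matching on l.pid = r.pid AND l.seg = r.seg. A NULL in a compared column never satisfies the condition.
- pid=6, seg=FL: no r row matches, row kept with r columns NULL.
- pid=1, seg=FL: 2 matching r row(s), so 2 row(s) emitted.
- pid=1, seg=FL: 2 matching r row(s), so 2 row(s) emitted.
- pid=NULL, seg=FL: no r row matches, row kept with r columns NULL.
- pid=7, seg=FL: 1 matching r row(s), so 1 row(s) emitted.
- pid=1, seg=CR: no r row matches, row kept with r columns NULL.
- pid=5, seg=CR: no r row matches, row kept with r columns NULL.
- 3 r row(s) had no l match → kept, l columns NULL.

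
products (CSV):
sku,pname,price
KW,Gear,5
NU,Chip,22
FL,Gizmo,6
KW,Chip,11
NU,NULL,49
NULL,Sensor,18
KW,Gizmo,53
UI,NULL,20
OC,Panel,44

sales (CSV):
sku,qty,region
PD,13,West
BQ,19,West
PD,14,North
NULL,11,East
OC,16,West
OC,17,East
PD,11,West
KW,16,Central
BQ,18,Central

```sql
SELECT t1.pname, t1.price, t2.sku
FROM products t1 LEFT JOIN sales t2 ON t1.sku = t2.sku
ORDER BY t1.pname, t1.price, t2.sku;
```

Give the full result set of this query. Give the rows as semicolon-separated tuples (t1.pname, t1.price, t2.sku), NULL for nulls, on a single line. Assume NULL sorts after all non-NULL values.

LEFT JOIN keeps every row from `products`; unmatched rows get NULL for `sales`'s columns.
Matching on t1.sku = t2.sku. A NULL in a compared column never satisfies the condition.
- t1 (sku=KW) pairs with 1 row(s) of t2.
- t1 (sku=NU) has no partner → padded with NULL.
- t1 (sku=FL) has no partner → padded with NULL.
- t1 (sku=KW) pairs with 1 row(s) of t2.
- t1 (sku=NU) has no partner → padded with NULL.
- t1 (sku=NULL) has no partner → padded with NULL.
- t1 (sku=KW) pairs with 1 row(s) of t2.
- t1 (sku=UI) has no partner → padded with NULL.
- t1 (sku=OC) pairs with 2 row(s) of t2.
After projecting and ordering:
t1.pname | t1.price | t2.sku
Chip | 11 | KW
Chip | 22 | NULL
Gear | 5 | KW
Gizmo | 6 | NULL
Gizmo | 53 | KW
Panel | 44 | OC
Panel | 44 | OC
Sensor | 18 | NULL
NULL | 20 | NULL
NULL | 49 | NULL

(Chip, 11, KW); (Chip, 22, NULL); (Gear, 5, KW); (Gizmo, 6, NULL); (Gizmo, 53, KW); (Panel, 44, OC); (Panel, 44, OC); (Sensor, 18, NULL); (NULL, 20, NULL); (NULL, 49, NULL)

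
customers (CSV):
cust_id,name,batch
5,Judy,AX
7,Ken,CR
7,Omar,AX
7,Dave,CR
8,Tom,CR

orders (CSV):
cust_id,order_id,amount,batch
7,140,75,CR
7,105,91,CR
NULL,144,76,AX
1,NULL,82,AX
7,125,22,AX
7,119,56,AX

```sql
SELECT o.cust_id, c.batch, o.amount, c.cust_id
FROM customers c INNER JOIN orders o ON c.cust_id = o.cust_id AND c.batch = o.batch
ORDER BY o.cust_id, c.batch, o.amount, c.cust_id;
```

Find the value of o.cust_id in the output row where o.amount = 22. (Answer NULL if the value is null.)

INNER JOIN keeps only pairs where the ON condition holds.
Matching on c.cust_id = o.cust_id AND c.batch = o.batch. A NULL in a compared column never satisfies the condition.
- c[0] cust_id=5, batch=AX → no match; dropped.
- c[1] cust_id=7, batch=CR → 2 match(es) in o → 2 row(s).
- c[2] cust_id=7, batch=AX → 2 match(es) in o → 2 row(s).
- c[3] cust_id=7, batch=CR → 2 match(es) in o → 2 row(s).
- c[4] cust_id=8, batch=CR → no match; dropped.

7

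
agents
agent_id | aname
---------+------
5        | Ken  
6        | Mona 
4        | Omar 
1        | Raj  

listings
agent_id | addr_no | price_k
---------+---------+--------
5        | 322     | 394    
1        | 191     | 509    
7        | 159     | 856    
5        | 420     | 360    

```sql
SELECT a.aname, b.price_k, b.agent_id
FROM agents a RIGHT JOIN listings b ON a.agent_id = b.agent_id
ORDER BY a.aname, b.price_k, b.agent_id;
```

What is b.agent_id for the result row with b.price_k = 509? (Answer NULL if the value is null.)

1

RIGHT JOIN keeps every row from `listings`; unmatched rows get NULL for `agents`'s columns.
Matching on a.agent_id = b.agent_id.
- a (agent_id=5) pairs with 2 row(s) of b.
- a (agent_id=6) has no partner in b.
- a (agent_id=4) has no partner in b.
- a (agent_id=1) pairs with 1 row(s) of b.
- plus 1 unmatched b row(s), each kept with NULL a columns.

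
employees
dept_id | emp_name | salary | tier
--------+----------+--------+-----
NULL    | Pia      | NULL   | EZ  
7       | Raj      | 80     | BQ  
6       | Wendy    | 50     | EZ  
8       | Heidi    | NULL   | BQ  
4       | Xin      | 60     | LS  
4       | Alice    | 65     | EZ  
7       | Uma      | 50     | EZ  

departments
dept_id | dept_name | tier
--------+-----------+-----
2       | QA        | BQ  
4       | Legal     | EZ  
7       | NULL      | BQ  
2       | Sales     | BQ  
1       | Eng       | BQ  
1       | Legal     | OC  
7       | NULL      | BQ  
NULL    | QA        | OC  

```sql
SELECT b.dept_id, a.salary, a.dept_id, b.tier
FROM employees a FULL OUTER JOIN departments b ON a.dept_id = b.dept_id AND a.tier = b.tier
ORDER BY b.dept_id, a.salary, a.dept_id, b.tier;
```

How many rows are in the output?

FULL OUTER JOIN keeps every row from both sides; unmatched rows get NULL for the other side's columns.
Matching on a.dept_id = b.dept_id AND a.tier = b.tier. A NULL in a compared column never satisfies the condition.
- a[0] dept_id=NULL, tier=EZ → no match; kept with NULLs on the b side.
- a[1] dept_id=7, tier=BQ → 2 match(es) in b → 2 row(s).
- a[2] dept_id=6, tier=EZ → no match; kept with NULLs on the b side.
- a[3] dept_id=8, tier=BQ → no match; kept with NULLs on the b side.
- a[4] dept_id=4, tier=LS → no match; kept with NULLs on the b side.
- a[5] dept_id=4, tier=EZ → 1 match(es) in b → 1 row(s).
- a[6] dept_id=7, tier=EZ → no match; kept with NULLs on the b side.
- plus 5 unmatched b row(s), each kept with NULL a columns.
Total: 3 matched + 10 padded = 13 rows.

13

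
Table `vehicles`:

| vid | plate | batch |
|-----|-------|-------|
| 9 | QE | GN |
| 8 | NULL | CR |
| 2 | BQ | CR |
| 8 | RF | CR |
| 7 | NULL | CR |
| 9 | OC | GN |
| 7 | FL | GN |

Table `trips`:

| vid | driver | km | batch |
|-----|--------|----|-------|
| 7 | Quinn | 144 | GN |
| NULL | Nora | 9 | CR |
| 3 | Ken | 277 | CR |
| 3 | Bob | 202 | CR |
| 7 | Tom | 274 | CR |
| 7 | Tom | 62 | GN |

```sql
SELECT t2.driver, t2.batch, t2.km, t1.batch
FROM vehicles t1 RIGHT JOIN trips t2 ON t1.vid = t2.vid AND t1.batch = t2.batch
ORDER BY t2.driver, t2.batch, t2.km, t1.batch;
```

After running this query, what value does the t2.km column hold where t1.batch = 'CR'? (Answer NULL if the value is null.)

274

RIGHT JOIN keeps every row from `trips`; unmatched rows get NULL for `vehicles`'s columns.
Matching on t1.vid = t2.vid AND t1.batch = t2.batch. A NULL in a compared column never satisfies the condition.
- t1 (vid=9, batch=GN) has no partner in t2.
- t1 (vid=8, batch=CR) has no partner in t2.
- t1 (vid=2, batch=CR) has no partner in t2.
- t1 (vid=8, batch=CR) has no partner in t2.
- t1 (vid=7, batch=CR) pairs with 1 row(s) of t2.
- t1 (vid=9, batch=GN) has no partner in t2.
- t1 (vid=7, batch=GN) pairs with 2 row(s) of t2.
- 3 row(s) from t2 found no t1 partner → padded with NULL.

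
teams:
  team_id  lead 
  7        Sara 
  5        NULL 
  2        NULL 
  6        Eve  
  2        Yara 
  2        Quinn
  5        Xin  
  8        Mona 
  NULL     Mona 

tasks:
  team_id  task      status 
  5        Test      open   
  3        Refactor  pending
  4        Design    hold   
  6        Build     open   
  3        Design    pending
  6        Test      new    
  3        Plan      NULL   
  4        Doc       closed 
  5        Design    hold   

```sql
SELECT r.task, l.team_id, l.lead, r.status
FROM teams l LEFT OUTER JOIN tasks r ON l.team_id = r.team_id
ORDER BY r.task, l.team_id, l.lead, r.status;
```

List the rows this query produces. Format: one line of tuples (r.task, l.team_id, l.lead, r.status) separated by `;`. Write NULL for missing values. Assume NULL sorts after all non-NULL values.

LEFT JOIN keeps every row from `teams`; unmatched rows get NULL for `tasks`'s columns.
Matching on l.team_id = r.team_id. A NULL in a compared column never satisfies the condition.
Matched pairs: 6; unmatched l rows kept: 6.

(Build, 6, Eve, open); (Design, 5, Xin, hold); (Design, 5, NULL, hold); (Test, 5, Xin, open); (Test, 5, NULL, open); (Test, 6, Eve, new); (NULL, 2, Quinn, NULL); (NULL, 2, Yara, NULL); (NULL, 2, NULL, NULL); (NULL, 7, Sara, NULL); (NULL, 8, Mona, NULL); (NULL, NULL, Mona, NULL)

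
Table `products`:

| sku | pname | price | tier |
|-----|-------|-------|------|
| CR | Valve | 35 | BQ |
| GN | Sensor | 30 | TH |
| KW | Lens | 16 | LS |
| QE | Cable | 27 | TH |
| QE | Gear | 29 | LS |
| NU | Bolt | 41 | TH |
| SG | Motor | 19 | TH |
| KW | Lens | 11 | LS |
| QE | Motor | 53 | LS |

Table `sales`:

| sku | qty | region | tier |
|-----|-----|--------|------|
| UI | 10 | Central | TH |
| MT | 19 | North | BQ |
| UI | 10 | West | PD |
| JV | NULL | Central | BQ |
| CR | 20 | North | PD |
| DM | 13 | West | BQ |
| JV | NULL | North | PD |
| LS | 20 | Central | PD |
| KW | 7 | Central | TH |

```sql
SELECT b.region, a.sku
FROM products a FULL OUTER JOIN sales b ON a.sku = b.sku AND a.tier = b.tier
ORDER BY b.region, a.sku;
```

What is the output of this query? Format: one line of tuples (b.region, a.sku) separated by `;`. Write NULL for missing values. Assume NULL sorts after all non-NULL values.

(Central, NULL); (Central, NULL); (Central, NULL); (Central, NULL); (North, NULL); (North, NULL); (North, NULL); (West, NULL); (West, NULL); (NULL, CR); (NULL, GN); (NULL, KW); (NULL, KW); (NULL, NU); (NULL, QE); (NULL, QE); (NULL, QE); (NULL, SG)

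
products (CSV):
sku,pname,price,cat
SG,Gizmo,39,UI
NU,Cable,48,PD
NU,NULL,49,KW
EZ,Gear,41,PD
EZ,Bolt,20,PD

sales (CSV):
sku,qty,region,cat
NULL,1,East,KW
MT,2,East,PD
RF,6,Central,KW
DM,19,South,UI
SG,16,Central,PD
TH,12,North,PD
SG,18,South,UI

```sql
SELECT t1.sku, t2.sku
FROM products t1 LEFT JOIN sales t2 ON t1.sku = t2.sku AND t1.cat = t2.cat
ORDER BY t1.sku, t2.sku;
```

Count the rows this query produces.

5

LEFT JOIN keeps every row from `products`; unmatched rows get NULL for `sales`'s columns.
Matching on t1.sku = t2.sku AND t1.cat = t2.cat. A NULL in a compared column never satisfies the condition.
Matched pairs: 1; unmatched t1 rows kept: 4.
Total: 1 matched + 4 padded = 5 rows.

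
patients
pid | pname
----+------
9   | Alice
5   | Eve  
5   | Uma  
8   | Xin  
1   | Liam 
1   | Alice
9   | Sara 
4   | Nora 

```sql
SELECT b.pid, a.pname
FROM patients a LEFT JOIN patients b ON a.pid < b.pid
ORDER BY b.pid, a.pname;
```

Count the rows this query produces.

27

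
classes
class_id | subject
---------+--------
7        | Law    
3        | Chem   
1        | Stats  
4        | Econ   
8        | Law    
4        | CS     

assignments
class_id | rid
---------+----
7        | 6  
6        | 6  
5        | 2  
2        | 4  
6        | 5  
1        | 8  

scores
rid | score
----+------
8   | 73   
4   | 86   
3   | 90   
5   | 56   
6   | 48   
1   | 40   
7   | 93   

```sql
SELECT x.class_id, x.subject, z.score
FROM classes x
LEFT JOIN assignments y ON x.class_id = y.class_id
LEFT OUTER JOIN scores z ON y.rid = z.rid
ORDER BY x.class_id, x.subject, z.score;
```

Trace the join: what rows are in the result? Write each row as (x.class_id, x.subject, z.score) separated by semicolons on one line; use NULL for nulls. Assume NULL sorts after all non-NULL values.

(1, Stats, 73); (3, Chem, NULL); (4, CS, NULL); (4, Econ, NULL); (7, Law, 48); (8, Law, NULL)

Joins associate left-to-right: classes LEFT JOIN assignments on class_id gives 6 intermediate row(s).
Then LEFT JOIN `scores z` on rid: each of those 6 rows is kept; rows whose y.rid has no match in z get NULL for z's columns.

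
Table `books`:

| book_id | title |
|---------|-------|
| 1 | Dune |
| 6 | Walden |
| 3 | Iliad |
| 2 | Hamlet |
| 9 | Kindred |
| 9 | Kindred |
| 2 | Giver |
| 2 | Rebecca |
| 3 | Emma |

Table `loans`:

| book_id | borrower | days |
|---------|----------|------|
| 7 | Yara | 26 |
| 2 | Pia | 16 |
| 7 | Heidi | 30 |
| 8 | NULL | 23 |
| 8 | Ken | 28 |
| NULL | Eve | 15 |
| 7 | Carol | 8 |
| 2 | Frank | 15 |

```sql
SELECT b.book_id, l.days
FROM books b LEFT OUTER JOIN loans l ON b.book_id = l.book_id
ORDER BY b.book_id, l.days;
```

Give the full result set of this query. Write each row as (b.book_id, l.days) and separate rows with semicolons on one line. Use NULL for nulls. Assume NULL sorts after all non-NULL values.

(1, NULL); (2, 15); (2, 15); (2, 15); (2, 16); (2, 16); (2, 16); (3, NULL); (3, NULL); (6, NULL); (9, NULL); (9, NULL)

LEFT JOIN keeps every row from `books`; unmatched rows get NULL for `loans`'s columns.
Matching on b.book_id = l.book_id. A NULL in a compared column never satisfies the condition.
- b row (book_id=1): no match → kept, l columns NULL.
- b row (book_id=6): no match → kept, l columns NULL.
- b row (book_id=3): no match → kept, l columns NULL.
- b row (book_id=2): matches 2 l row(s) → 2 output row(s).
- b row (book_id=9): no match → kept, l columns NULL.
- b row (book_id=9): no match → kept, l columns NULL.
- b row (book_id=2): matches 2 l row(s) → 2 output row(s).
- b row (book_id=2): matches 2 l row(s) → 2 output row(s).
- b row (book_id=3): no match → kept, l columns NULL.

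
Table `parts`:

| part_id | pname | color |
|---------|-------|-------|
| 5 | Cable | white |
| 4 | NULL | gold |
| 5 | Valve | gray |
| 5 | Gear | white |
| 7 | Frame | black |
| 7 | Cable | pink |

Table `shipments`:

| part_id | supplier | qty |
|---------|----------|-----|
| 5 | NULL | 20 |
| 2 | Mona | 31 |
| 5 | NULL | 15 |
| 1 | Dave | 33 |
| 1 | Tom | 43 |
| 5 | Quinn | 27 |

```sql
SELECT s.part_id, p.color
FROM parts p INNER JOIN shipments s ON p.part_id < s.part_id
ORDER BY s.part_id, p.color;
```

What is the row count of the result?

3

INNER JOIN keeps only pairs where the ON condition holds.
Matching on p.part_id < s.part_id.
Matched pairs: 3.
Total: 3 rows.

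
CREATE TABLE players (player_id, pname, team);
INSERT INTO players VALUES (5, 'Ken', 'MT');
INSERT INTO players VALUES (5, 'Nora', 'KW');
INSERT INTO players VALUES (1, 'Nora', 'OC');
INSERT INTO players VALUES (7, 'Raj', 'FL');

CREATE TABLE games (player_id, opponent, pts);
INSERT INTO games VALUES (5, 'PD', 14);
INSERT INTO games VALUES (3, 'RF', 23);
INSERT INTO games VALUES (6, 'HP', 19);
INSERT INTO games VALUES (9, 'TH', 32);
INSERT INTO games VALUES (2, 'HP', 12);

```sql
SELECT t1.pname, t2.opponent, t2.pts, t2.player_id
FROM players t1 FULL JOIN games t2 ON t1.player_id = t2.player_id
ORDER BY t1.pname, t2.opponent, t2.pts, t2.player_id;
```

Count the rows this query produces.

8

FULL OUTER JOIN keeps every row from both sides; unmatched rows get NULL for the other side's columns.
Matching on t1.player_id = t2.player_id.
- t1 (player_id=5) pairs with 1 row(s) of t2.
- t1 (player_id=5) pairs with 1 row(s) of t2.
- t1 (player_id=1) has no partner → padded with NULL.
- t1 (player_id=7) has no partner → padded with NULL.
- 4 row(s) from t2 found no t1 partner → padded with NULL.
Total: 2 matched + 6 padded = 8 rows.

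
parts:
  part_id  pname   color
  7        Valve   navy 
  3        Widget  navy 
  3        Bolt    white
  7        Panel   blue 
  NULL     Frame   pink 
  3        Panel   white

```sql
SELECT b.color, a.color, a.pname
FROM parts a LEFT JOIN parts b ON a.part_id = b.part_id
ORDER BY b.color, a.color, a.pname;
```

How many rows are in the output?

LEFT JOIN keeps every row from `parts a`; unmatched rows get NULL for `parts b`'s columns.
Matching on a.part_id = b.part_id. A NULL in a compared column never satisfies the condition.
- a[0] part_id=7 → 2 match(es) in b → 2 row(s).
- a[1] part_id=3 → 3 match(es) in b → 3 row(s).
- a[2] part_id=3 → 3 match(es) in b → 3 row(s).
- a[3] part_id=7 → 2 match(es) in b → 2 row(s).
- a[4] part_id=NULL → no match; kept with NULLs on the b side.
- a[5] part_id=3 → 3 match(es) in b → 3 row(s).
Total: 13 matched + 1 padded = 14 rows.

14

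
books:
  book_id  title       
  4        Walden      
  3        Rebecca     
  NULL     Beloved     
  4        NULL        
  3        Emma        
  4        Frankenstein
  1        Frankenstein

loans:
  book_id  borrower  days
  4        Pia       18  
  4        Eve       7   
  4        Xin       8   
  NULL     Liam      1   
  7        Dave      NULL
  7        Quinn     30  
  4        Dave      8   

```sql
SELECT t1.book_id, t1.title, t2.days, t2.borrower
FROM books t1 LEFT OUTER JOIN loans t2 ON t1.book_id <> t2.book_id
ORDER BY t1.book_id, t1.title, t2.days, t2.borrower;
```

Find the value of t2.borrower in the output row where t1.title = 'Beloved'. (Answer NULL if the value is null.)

NULL

LEFT JOIN keeps every row from `books`; unmatched rows get NULL for `loans`'s columns.
Matching on t1.book_id <> t2.book_id. A NULL in a compared column never satisfies the condition.
Matched pairs: 24; unmatched t1 rows kept: 1.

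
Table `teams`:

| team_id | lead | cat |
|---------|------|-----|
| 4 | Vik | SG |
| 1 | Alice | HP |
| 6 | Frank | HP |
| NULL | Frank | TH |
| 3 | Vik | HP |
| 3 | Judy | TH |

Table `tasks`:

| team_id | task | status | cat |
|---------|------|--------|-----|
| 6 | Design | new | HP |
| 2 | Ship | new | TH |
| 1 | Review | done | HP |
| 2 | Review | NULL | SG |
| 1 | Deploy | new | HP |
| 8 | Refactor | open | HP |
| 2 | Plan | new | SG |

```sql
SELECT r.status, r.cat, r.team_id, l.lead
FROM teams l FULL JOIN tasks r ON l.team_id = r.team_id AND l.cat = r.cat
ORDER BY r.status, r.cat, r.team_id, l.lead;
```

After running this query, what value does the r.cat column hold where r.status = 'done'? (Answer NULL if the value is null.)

FULL OUTER JOIN keeps every row from both sides; unmatched rows get NULL for the other side's columns.
Matching on l.team_id = r.team_id AND l.cat = r.cat. A NULL in a compared column never satisfies the condition.
Matched pairs: 3; unmatched l rows kept: 4; unmatched r rows kept: 4.

HP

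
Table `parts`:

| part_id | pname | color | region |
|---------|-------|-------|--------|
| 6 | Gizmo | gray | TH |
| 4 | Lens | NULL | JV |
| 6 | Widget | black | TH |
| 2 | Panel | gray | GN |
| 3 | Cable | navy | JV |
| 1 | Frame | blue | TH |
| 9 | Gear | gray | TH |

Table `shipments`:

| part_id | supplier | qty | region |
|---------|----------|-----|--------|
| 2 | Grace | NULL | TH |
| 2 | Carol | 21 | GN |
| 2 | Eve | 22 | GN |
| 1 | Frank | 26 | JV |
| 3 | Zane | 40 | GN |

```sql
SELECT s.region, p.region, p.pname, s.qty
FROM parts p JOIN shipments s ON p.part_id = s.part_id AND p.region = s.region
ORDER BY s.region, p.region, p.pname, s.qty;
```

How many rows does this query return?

2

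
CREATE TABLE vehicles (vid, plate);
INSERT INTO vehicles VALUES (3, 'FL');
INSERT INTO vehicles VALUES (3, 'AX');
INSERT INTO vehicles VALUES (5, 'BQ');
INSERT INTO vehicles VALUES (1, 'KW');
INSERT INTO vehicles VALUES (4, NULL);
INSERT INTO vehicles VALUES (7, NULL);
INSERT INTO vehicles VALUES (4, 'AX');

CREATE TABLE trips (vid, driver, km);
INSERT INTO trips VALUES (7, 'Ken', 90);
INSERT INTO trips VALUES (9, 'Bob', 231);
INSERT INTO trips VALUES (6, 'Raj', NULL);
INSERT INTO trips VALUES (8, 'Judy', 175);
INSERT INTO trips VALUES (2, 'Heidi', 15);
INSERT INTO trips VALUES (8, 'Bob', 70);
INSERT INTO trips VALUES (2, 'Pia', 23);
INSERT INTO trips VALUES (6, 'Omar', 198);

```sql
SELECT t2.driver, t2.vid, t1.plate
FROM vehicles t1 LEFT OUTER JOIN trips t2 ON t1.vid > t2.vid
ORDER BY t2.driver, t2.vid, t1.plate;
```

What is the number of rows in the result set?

15

LEFT JOIN keeps every row from `vehicles`; unmatched rows get NULL for `trips`'s columns.
Matching on t1.vid > t2.vid.
- vid=3: 2 matching t2 row(s), so 2 row(s) emitted.
- vid=3: 2 matching t2 row(s), so 2 row(s) emitted.
- vid=5: 2 matching t2 row(s), so 2 row(s) emitted.
- vid=1: no t2 row matches, row kept with t2 columns NULL.
- vid=4: 2 matching t2 row(s), so 2 row(s) emitted.
- vid=7: 4 matching t2 row(s), so 4 row(s) emitted.
- vid=4: 2 matching t2 row(s), so 2 row(s) emitted.
Total: 14 matched + 1 padded = 15 rows.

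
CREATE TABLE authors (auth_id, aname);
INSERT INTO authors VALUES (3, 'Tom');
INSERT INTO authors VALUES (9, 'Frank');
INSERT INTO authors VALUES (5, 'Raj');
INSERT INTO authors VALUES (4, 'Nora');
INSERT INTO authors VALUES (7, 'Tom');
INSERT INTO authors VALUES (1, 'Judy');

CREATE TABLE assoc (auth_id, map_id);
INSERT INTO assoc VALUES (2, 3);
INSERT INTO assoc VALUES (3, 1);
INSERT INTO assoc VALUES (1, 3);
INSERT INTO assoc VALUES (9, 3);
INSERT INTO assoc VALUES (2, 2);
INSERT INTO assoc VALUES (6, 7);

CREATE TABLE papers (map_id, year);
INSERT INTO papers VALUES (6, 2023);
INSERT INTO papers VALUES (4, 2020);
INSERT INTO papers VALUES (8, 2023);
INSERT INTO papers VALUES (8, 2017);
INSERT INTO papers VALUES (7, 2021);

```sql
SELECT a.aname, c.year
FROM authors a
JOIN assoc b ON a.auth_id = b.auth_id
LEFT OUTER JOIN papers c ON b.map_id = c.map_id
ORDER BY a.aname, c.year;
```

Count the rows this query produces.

3

Evaluate left to right. First `authors a INNER JOIN assoc b` on auth_id: 3 row(s).
Then LEFT JOIN `papers c` on map_id: each of those 3 rows is kept; rows whose b.map_id has no match in c get NULL for c's columns.
Result: 3 row(s).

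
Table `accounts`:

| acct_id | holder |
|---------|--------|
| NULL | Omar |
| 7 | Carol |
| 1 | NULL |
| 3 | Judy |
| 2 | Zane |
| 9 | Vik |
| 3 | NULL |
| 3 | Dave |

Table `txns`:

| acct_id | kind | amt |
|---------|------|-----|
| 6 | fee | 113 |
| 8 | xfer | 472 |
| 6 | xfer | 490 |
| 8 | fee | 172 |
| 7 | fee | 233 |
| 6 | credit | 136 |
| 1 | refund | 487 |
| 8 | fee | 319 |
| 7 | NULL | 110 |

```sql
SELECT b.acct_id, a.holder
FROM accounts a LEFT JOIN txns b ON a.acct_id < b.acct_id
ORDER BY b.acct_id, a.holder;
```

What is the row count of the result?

LEFT JOIN keeps every row from `accounts`; unmatched rows get NULL for `txns`'s columns.
Matching on a.acct_id < b.acct_id. A NULL in a compared column never satisfies the condition.
- a row (acct_id=NULL): no match → kept, b columns NULL.
- a row (acct_id=7): matches 3 b row(s) → 3 output row(s).
- a row (acct_id=1): matches 8 b row(s) → 8 output row(s).
- a row (acct_id=3): matches 8 b row(s) → 8 output row(s).
- a row (acct_id=2): matches 8 b row(s) → 8 output row(s).
- a row (acct_id=9): no match → kept, b columns NULL.
- a row (acct_id=3): matches 8 b row(s) → 8 output row(s).
- a row (acct_id=3): matches 8 b row(s) → 8 output row(s).
Total: 43 matched + 2 padded = 45 rows.

45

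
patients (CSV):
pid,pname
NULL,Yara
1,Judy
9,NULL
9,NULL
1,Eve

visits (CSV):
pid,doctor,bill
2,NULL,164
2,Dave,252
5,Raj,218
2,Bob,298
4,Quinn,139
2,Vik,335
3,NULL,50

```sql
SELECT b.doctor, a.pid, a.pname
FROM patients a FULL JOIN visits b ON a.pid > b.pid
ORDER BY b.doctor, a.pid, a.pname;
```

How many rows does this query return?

FULL OUTER JOIN keeps every row from both sides; unmatched rows get NULL for the other side's columns.
Matching on a.pid > b.pid. A NULL in a compared column never satisfies the condition.
- a[0] pid=NULL → no match; kept with NULLs on the b side.
- a[1] pid=1 → no match; kept with NULLs on the b side.
- a[2] pid=9 → 7 match(es) in b → 7 row(s).
- a[3] pid=9 → 7 match(es) in b → 7 row(s).
- a[4] pid=1 → no match; kept with NULLs on the b side.
Total: 14 matched + 3 padded = 17 rows.

17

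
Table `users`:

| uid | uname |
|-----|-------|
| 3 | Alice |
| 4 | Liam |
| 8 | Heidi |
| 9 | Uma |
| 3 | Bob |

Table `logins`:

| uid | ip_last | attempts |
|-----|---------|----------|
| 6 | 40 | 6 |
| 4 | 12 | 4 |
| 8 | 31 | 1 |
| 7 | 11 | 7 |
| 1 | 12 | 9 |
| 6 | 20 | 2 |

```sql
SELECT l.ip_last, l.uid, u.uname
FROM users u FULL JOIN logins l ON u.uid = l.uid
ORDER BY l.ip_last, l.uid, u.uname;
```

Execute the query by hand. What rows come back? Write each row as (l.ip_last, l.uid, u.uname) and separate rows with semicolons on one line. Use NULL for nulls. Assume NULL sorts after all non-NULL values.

FULL OUTER JOIN keeps every row from both sides; unmatched rows get NULL for the other side's columns.
Matching on u.uid = l.uid.
- uid=3: no l row matches, row kept with l columns NULL.
- uid=4: 1 matching l row(s), so 1 row(s) emitted.
- uid=8: 1 matching l row(s), so 1 row(s) emitted.
- uid=9: no l row matches, row kept with l columns NULL.
- uid=3: no l row matches, row kept with l columns NULL.
- plus 4 unmatched l row(s), each kept with NULL u columns.
After projecting and ordering:
l.ip_last | l.uid | u.uname
11 | 7 | NULL
12 | 1 | NULL
12 | 4 | Liam
20 | 6 | NULL
31 | 8 | Heidi
40 | 6 | NULL
NULL | NULL | Alice
NULL | NULL | Bob
NULL | NULL | Uma

(11, 7, NULL); (12, 1, NULL); (12, 4, Liam); (20, 6, NULL); (31, 8, Heidi); (40, 6, NULL); (NULL, NULL, Alice); (NULL, NULL, Bob); (NULL, NULL, Uma)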